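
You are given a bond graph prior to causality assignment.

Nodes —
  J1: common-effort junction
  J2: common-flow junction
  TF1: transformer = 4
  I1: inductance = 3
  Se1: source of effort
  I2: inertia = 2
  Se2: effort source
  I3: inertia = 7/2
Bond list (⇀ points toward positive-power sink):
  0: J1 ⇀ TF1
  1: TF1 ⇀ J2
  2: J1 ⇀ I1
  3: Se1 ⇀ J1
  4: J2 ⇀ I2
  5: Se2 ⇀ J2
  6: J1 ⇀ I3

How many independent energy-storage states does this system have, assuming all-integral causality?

3  (I1, I2, I3 all integral)

β3 →J1  (Se1 fixes effort; stroke away)
β5 →J2  (Se2 (Se) sets effort on bond)
β0 →TF1  (J1: bond 3 brought effort, rest push out)
β2 →I1  (J1: bond 3 brought effort, rest push out)
β6 →I3  (common-e at J1 fixed by 3)
β1 →J2  (through TF1, causality passes straight; one stroke at TF1)
β4 →I2  (J2: last free bond brings flow in)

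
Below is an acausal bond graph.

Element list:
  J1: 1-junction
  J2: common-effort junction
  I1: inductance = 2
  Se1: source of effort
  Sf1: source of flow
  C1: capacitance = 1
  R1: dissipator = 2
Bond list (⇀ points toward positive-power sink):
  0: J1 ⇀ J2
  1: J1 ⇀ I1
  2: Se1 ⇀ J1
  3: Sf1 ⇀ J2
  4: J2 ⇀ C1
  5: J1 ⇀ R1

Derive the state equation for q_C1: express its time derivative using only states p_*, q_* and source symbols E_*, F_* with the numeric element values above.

b2 |J1  (Se1 fixes effort; stroke away)
b3 |Sf1  (source Sf1 imposes f)
b1 |I1  (I1 outputs flow p/I1)
b0 |J1  (common-f at J1 fixed by 1)
b5 |J1  (1-jn J1 has f-setter on 1)
b4 |J2  (J2 needs exactly one e-in)

dq_C1/dt = F_Sf1 + p_I1/2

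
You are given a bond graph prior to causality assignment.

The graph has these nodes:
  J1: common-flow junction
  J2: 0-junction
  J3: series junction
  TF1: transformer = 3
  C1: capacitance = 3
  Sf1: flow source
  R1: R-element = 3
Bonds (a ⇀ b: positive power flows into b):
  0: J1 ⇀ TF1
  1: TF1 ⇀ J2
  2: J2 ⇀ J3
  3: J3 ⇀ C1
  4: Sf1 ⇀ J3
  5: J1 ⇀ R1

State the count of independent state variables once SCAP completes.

1  (C1 all integral)

β4 stroke→Sf1  (Sf1: flow source, stroke at near end)
β2 stroke→J3  (J3: bond 4 brought flow, rest push out)
β3 stroke→J3  (J3: bond 4 brought flow, rest push out)
β1 stroke→J2  (closing 0-jn rule on J2)
β0 stroke→TF1  (TF1 one-in-one-out from 1)
β5 stroke→J1  (J1: bond 0 brought flow, rest push out)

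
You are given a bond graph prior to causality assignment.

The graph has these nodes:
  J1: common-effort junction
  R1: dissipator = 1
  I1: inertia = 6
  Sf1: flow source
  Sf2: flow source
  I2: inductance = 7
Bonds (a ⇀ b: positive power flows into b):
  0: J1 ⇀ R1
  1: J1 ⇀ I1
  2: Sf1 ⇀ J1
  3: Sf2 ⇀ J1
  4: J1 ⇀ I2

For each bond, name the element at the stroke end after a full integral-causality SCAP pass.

#0 |J1
#1 |I1
#2 |Sf1
#3 |Sf2
#4 |I2

bond 2 |Sf1  (Sf1 (Sf) sets flow on bond)
bond 3 |Sf2  (Sf2: flow source, stroke at near end)
bond 1 |I1  (I1: I, integral causality)
bond 4 |I2  (I2: I, integral causality)
bond 0 |J1  (only one effort-in slot at J1)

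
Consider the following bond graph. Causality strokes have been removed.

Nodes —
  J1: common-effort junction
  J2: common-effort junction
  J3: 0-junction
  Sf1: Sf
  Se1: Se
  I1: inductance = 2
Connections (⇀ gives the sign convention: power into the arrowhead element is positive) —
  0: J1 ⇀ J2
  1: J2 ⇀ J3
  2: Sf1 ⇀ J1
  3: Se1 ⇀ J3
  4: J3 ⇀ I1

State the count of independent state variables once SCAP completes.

1  (I1 all integral)

#2 stroke→Sf1  (Sf1 fixes flow; stroke at Sf1)
#3 stroke→J3  (Se1 (Se) sets effort on bond)
#0 stroke→J1  (only one effort-in slot at J1)
#1 stroke→J2  (only one effort-in slot at J2)
#4 stroke→I1  (J3: bond 3 brought effort, rest push out)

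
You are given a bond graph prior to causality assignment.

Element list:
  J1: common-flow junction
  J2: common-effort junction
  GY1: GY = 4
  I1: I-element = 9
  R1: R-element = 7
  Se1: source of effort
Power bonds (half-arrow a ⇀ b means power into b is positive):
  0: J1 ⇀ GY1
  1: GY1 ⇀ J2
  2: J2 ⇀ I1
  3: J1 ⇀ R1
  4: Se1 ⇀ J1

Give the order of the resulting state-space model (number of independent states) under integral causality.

1  (I1 all integral)

#4 →J1  (Se1 fixes effort; stroke away)
#2 →I1  (prefer integral on I1)
#1 →J2  (closing 0-jn rule on J2)
#0 →J1  (through GY1, causality inverts; strokes same side of GY1)
#3 →R1  (J1: last free bond brings flow in)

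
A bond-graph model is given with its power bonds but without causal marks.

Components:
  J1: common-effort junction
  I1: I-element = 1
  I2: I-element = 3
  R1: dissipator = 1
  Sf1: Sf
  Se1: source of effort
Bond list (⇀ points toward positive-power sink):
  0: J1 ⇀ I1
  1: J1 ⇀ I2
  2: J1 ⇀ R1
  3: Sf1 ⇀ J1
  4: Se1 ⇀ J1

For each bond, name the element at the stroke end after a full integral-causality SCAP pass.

bond 3 stroke at Sf1  (source Sf1 imposes f)
bond 4 stroke at J1  (Se1: effort source, stroke at far end)
bond 0 stroke at I1  (0-jn J1 has e-setter on 4)
bond 1 stroke at I2  (common-e at J1 fixed by 4)
bond 2 stroke at R1  (0-jn J1 has e-setter on 4)

b0 →I1
b1 →I2
b2 →R1
b3 →Sf1
b4 →J1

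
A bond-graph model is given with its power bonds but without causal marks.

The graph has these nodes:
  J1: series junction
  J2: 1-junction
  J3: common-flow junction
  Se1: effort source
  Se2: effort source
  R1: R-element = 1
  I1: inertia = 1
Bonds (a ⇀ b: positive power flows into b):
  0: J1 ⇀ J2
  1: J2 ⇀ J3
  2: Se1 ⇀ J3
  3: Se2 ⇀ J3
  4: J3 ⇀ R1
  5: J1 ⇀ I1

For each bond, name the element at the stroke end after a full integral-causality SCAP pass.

β0 stroke at J1
β1 stroke at J2
β2 stroke at J3
β3 stroke at J3
β4 stroke at J3
β5 stroke at I1

#2 →J3  (source Se1 imposes e)
#3 →J3  (Se2 fixes effort; stroke away)
#5 →I1  (I1 outputs flow p/I1)
#0 →J1  (1-jn J1 has f-setter on 5)
#1 →J2  (J2: bond 0 brought flow, rest push out)
#4 →J3  (J3: bond 1 brought flow, rest push out)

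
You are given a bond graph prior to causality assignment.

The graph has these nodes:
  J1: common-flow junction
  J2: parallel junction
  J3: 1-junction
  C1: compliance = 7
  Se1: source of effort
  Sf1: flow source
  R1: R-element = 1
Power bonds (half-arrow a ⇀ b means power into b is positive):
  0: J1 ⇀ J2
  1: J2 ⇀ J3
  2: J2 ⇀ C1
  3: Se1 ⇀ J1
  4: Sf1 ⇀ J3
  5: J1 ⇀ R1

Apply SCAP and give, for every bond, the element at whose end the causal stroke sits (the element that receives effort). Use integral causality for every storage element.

b0 |J1
b1 |J3
b2 |J2
b3 |J1
b4 |Sf1
b5 |R1

#3 stroke at J1  (Se1 fixes effort; stroke away)
#4 stroke at Sf1  (source Sf1 imposes f)
#1 stroke at J3  (J3: bond 4 brought flow, rest push out)
#2 stroke at J2  (prefer integral on C1)
#0 stroke at J1  (J2 effort already set via bond 2)
#5 stroke at R1  (J1: last free bond brings flow in)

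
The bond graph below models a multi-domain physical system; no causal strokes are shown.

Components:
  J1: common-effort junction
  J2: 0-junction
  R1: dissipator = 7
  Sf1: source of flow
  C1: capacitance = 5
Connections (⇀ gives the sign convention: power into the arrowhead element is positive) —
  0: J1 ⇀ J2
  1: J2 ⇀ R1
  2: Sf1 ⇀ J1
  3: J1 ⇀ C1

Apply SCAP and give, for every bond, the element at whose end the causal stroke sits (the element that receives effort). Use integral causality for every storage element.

β0 stroke→J2
β1 stroke→R1
β2 stroke→Sf1
β3 stroke→J1

β2 |Sf1  (Sf1 fixes flow; stroke at Sf1)
β3 |J1  (C1 integral (e out))
β0 |J2  (0-jn J1 has e-setter on 3)
β1 |R1  (0-jn J2 has e-setter on 0)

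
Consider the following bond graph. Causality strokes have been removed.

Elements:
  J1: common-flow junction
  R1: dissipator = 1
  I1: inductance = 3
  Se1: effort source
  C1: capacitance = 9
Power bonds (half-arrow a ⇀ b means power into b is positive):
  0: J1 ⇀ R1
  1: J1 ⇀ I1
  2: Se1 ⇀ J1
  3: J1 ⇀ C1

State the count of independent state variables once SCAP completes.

2  (C1, I1 all integral)

β2 stroke at J1  (source Se1 imposes e)
β1 stroke at I1  (prefer integral on I1)
β0 stroke at J1  (J1 flow already set via bond 1)
β3 stroke at J1  (J1: bond 1 brought flow, rest push out)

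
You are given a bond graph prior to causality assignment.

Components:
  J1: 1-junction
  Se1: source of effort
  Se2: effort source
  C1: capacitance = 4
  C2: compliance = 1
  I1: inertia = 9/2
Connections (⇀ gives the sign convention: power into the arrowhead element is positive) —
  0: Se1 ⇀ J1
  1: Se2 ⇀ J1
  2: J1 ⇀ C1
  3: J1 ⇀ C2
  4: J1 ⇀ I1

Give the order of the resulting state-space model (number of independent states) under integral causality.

3  (C1, C2, I1 all integral)

bond 0 |J1  (source Se1 imposes e)
bond 1 |J1  (Se2 (Se) sets effort on bond)
bond 2 |J1  (C1: C, integral causality)
bond 3 |J1  (C2 integral (e out))
bond 4 |I1  (J1 needs exactly one f-in)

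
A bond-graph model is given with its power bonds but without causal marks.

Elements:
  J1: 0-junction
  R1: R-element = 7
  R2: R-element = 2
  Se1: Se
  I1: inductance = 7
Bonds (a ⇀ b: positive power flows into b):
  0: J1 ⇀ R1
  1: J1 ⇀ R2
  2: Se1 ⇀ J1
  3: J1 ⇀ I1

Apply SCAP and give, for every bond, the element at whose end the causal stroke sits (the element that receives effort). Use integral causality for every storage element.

b2 →J1  (Se1 (Se) sets effort on bond)
b0 →R1  (common-e at J1 fixed by 2)
b1 →R2  (0-jn J1 has e-setter on 2)
b3 →I1  (J1: bond 2 brought effort, rest push out)

#0 stroke→R1
#1 stroke→R2
#2 stroke→J1
#3 stroke→I1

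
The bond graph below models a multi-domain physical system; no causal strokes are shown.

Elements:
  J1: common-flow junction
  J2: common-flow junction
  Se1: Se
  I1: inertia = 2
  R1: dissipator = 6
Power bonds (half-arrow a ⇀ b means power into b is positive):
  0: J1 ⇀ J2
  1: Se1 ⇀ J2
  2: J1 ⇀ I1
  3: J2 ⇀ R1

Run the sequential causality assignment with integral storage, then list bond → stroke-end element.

bond 0 stroke→J1
bond 1 stroke→J2
bond 2 stroke→I1
bond 3 stroke→J2

b1 →J2  (Se1: effort source, stroke at far end)
b2 →I1  (I1 outputs flow p/I1)
b0 →J1  (common-f at J1 fixed by 2)
b3 →J2  (J2: bond 0 brought flow, rest push out)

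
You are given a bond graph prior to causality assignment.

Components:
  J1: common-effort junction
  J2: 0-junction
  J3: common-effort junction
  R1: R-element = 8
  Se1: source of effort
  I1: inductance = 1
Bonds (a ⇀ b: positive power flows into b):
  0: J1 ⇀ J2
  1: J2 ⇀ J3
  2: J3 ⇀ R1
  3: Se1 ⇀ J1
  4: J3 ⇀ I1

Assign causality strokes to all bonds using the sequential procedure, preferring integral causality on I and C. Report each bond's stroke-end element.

bond 0 stroke→J2
bond 1 stroke→J3
bond 2 stroke→R1
bond 3 stroke→J1
bond 4 stroke→I1

#3 stroke at J1  (Se1 (Se) sets effort on bond)
#0 stroke at J2  (J1: bond 3 brought effort, rest push out)
#1 stroke at J3  (0-jn J2 has e-setter on 0)
#2 stroke at R1  (common-e at J3 fixed by 1)
#4 stroke at I1  (0-jn J3 has e-setter on 1)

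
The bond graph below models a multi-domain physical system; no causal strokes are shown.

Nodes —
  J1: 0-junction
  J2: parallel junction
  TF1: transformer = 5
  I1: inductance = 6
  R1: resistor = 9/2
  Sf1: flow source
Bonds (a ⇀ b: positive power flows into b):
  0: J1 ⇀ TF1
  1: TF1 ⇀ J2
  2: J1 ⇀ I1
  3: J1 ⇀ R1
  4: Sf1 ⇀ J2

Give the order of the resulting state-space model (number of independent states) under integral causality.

#4 →Sf1  (source Sf1 imposes f)
#1 →J2  (J2: last free bond brings effort in)
#0 →TF1  (TF TF1: opposite of bond 1)
#2 →I1  (I1 integral (f out))
#3 →J1  (only one effort-in slot at J1)

1  (I1 all integral)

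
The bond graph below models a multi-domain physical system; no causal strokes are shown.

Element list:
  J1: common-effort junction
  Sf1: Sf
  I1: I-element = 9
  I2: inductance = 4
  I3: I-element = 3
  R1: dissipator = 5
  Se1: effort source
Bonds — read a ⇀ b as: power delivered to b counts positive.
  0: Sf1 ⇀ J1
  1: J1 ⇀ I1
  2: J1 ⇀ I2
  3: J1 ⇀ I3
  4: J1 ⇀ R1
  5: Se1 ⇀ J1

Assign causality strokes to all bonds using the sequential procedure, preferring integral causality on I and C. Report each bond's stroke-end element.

bond 0 stroke→Sf1  (Sf1 fixes flow; stroke at Sf1)
bond 5 stroke→J1  (Se1 (Se) sets effort on bond)
bond 1 stroke→I1  (J1 effort already set via bond 5)
bond 2 stroke→I2  (J1 effort already set via bond 5)
bond 3 stroke→I3  (J1 effort already set via bond 5)
bond 4 stroke→R1  (J1 effort already set via bond 5)

b0 →Sf1
b1 →I1
b2 →I2
b3 →I3
b4 →R1
b5 →J1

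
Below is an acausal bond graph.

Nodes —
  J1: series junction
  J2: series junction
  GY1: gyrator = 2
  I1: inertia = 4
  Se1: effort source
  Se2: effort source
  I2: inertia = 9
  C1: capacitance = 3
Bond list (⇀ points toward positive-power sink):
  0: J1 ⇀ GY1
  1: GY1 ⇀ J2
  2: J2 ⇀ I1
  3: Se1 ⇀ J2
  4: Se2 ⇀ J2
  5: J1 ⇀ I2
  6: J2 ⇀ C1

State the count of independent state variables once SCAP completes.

b3 stroke at J2  (Se1 fixes effort; stroke away)
b4 stroke at J2  (source Se2 imposes e)
b2 stroke at I1  (I1 outputs flow p/I1)
b1 stroke at J2  (common-f at J2 fixed by 2)
b6 stroke at J2  (J2: bond 2 brought flow, rest push out)
b0 stroke at J1  (through GY1, causality inverts; strokes same side of GY1)
b5 stroke at I2  (J1: last free bond brings flow in)

3  (C1, I1, I2 all integral)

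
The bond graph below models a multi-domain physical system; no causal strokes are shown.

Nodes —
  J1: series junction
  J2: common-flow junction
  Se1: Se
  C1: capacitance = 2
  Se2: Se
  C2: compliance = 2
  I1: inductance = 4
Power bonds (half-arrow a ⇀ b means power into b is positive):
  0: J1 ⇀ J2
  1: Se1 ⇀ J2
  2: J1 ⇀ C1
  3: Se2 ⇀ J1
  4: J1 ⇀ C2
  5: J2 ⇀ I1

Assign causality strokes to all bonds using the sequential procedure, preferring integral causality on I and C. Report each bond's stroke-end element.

#1 |J2  (Se1 fixes effort; stroke away)
#3 |J1  (Se2 fixes effort; stroke away)
#2 |J1  (C1 outputs effort q/C1)
#4 |J1  (C2 outputs effort q/C2)
#0 |J2  (J1 needs exactly one f-in)
#5 |I1  (J2 needs exactly one f-in)

#0 stroke→J2
#1 stroke→J2
#2 stroke→J1
#3 stroke→J1
#4 stroke→J1
#5 stroke→I1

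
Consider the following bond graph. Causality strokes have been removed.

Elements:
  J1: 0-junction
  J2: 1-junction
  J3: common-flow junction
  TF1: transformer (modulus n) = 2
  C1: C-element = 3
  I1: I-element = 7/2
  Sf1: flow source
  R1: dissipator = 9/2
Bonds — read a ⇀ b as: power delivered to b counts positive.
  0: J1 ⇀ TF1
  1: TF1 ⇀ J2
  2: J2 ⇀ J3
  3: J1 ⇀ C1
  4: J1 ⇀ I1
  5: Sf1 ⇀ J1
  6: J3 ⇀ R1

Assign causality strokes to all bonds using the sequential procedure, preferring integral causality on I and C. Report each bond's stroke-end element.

#0 stroke→TF1
#1 stroke→J2
#2 stroke→J3
#3 stroke→J1
#4 stroke→I1
#5 stroke→Sf1
#6 stroke→R1

#5 stroke→Sf1  (Sf1 fixes flow; stroke at Sf1)
#3 stroke→J1  (C1 integral (e out))
#0 stroke→TF1  (0-jn J1 has e-setter on 3)
#4 stroke→I1  (J1: bond 3 brought effort, rest push out)
#1 stroke→J2  (through TF1, causality passes straight; one stroke at TF1)
#2 stroke→J3  (J2 needs exactly one f-in)
#6 stroke→R1  (only one flow-in slot at J3)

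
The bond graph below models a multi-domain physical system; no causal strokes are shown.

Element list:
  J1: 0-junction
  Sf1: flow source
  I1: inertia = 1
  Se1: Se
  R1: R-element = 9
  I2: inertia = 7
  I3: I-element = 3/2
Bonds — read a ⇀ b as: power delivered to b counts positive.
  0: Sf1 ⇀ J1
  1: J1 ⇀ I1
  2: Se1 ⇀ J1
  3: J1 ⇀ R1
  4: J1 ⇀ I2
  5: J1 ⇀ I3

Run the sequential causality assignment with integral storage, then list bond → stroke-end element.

β0 →Sf1
β1 →I1
β2 →J1
β3 →R1
β4 →I2
β5 →I3

b0 |Sf1  (Sf1: flow source, stroke at near end)
b2 |J1  (Se1 fixes effort; stroke away)
b1 |I1  (0-jn J1 has e-setter on 2)
b3 |R1  (0-jn J1 has e-setter on 2)
b4 |I2  (J1 effort already set via bond 2)
b5 |I3  (0-jn J1 has e-setter on 2)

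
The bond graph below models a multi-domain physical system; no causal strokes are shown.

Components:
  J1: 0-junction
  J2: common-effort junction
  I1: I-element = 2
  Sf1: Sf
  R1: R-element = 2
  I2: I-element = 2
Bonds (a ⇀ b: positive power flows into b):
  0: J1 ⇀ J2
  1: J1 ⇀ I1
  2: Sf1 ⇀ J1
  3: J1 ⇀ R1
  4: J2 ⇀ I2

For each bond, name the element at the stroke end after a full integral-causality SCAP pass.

#2 stroke at Sf1  (Sf1: flow source, stroke at near end)
#1 stroke at I1  (I1 outputs flow p/I1)
#4 stroke at I2  (I2: I, integral causality)
#0 stroke at J2  (only one effort-in slot at J2)
#3 stroke at J1  (J1: last free bond brings effort in)

#0 |J2
#1 |I1
#2 |Sf1
#3 |J1
#4 |I2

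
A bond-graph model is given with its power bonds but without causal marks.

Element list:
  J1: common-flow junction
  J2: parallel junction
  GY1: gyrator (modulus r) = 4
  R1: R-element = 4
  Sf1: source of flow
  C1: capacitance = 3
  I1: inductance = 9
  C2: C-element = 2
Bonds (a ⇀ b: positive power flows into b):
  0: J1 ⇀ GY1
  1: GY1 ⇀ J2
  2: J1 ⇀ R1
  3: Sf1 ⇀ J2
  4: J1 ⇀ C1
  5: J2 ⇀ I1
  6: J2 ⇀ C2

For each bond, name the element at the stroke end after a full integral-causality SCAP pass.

#3 →Sf1  (Sf1 fixes flow; stroke at Sf1)
#4 →J1  (C1 integral (e out))
#5 →I1  (I1: I, integral causality)
#6 →J2  (C2 integral (e out))
#1 →GY1  (common-e at J2 fixed by 6)
#0 →GY1  (through GY1, causality inverts; strokes same side of GY1)
#2 →J1  (1-jn J1 has f-setter on 0)

b0 stroke→GY1
b1 stroke→GY1
b2 stroke→J1
b3 stroke→Sf1
b4 stroke→J1
b5 stroke→I1
b6 stroke→J2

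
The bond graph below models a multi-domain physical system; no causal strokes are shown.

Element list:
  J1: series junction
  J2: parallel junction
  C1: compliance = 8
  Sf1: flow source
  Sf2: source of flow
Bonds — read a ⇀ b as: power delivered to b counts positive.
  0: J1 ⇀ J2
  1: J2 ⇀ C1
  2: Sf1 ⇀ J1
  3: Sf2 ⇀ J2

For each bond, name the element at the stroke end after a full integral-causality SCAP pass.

β2 stroke→Sf1  (Sf1: flow source, stroke at near end)
β3 stroke→Sf2  (Sf2 (Sf) sets flow on bond)
β0 stroke→J1  (J1: bond 2 brought flow, rest push out)
β1 stroke→J2  (J2 needs exactly one e-in)

β0 stroke→J1
β1 stroke→J2
β2 stroke→Sf1
β3 stroke→Sf2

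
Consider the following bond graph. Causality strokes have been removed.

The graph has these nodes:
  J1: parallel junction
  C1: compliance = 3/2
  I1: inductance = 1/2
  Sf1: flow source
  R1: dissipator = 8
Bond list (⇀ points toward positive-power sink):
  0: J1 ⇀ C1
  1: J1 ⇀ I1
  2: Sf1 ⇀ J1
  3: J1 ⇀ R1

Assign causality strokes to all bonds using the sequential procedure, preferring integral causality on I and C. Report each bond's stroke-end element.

b0 stroke at J1
b1 stroke at I1
b2 stroke at Sf1
b3 stroke at R1

bond 2 stroke→Sf1  (Sf1 (Sf) sets flow on bond)
bond 0 stroke→J1  (prefer integral on C1)
bond 1 stroke→I1  (J1: bond 0 brought effort, rest push out)
bond 3 stroke→R1  (common-e at J1 fixed by 0)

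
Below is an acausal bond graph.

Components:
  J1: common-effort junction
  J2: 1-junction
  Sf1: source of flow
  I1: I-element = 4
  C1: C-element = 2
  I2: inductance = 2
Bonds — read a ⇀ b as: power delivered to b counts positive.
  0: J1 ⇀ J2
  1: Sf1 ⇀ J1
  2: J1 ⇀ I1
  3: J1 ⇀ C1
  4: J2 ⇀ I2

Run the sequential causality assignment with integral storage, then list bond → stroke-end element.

bond 0 stroke at J2
bond 1 stroke at Sf1
bond 2 stroke at I1
bond 3 stroke at J1
bond 4 stroke at I2

#1 |Sf1  (Sf1 (Sf) sets flow on bond)
#2 |I1  (prefer integral on I1)
#3 |J1  (prefer integral on C1)
#0 |J2  (J1: bond 3 brought effort, rest push out)
#4 |I2  (only one flow-in slot at J2)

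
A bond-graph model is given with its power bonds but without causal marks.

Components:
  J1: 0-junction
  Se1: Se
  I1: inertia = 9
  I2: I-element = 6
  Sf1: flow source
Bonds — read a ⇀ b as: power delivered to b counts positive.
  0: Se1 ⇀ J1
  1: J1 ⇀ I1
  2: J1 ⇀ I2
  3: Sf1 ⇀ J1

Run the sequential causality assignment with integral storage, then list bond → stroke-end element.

b0 →J1  (Se1 fixes effort; stroke away)
b3 →Sf1  (Sf1 (Sf) sets flow on bond)
b1 →I1  (J1 effort already set via bond 0)
b2 →I2  (common-e at J1 fixed by 0)

#0 stroke at J1
#1 stroke at I1
#2 stroke at I2
#3 stroke at Sf1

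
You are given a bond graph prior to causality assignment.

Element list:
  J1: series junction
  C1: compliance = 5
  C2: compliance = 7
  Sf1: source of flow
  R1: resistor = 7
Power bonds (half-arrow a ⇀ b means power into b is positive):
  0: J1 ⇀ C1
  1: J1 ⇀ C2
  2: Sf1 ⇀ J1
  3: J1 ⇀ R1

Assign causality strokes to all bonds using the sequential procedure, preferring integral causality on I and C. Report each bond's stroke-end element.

b0 stroke at J1
b1 stroke at J1
b2 stroke at Sf1
b3 stroke at J1

#2 →Sf1  (Sf1: flow source, stroke at near end)
#0 →J1  (common-f at J1 fixed by 2)
#1 →J1  (J1 flow already set via bond 2)
#3 →J1  (1-jn J1 has f-setter on 2)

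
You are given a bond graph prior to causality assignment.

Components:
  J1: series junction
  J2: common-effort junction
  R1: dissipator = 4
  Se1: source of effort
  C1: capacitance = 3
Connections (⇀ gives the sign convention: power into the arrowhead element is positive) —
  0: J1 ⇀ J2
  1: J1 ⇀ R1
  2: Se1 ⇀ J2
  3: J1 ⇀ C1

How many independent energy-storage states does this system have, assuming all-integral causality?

1  (C1 all integral)

β2 stroke at J2  (Se1 (Se) sets effort on bond)
β0 stroke at J1  (J2 effort already set via bond 2)
β3 stroke at J1  (prefer integral on C1)
β1 stroke at R1  (closing 1-jn rule on J1)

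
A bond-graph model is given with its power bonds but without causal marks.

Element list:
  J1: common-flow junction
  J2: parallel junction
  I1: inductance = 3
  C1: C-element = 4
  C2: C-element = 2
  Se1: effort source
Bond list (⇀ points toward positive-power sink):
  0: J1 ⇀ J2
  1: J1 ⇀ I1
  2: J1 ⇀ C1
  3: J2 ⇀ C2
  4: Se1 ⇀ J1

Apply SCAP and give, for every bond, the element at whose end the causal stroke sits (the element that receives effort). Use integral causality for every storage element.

bond 0 stroke→J1
bond 1 stroke→I1
bond 2 stroke→J1
bond 3 stroke→J2
bond 4 stroke→J1

bond 4 |J1  (source Se1 imposes e)
bond 1 |I1  (I1 outputs flow p/I1)
bond 0 |J1  (common-f at J1 fixed by 1)
bond 2 |J1  (1-jn J1 has f-setter on 1)
bond 3 |J2  (J2 needs exactly one e-in)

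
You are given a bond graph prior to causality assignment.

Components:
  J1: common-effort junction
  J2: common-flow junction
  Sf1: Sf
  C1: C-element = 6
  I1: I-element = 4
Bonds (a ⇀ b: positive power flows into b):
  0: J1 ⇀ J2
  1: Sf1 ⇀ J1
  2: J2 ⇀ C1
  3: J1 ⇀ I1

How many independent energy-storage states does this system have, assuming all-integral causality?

#1 stroke at Sf1  (Sf1 fixes flow; stroke at Sf1)
#2 stroke at J2  (C1: C, integral causality)
#0 stroke at J1  (only one flow-in slot at J2)
#3 stroke at I1  (J1 effort already set via bond 0)

2  (C1, I1 all integral)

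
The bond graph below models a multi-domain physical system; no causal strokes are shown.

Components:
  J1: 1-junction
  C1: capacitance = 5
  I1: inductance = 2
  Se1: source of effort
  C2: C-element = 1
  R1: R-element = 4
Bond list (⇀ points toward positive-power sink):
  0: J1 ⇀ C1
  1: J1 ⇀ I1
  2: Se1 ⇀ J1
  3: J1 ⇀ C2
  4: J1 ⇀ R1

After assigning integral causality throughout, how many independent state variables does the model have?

3  (C1, C2, I1 all integral)

b2 stroke at J1  (Se1 (Se) sets effort on bond)
b0 stroke at J1  (C1 integral (e out))
b1 stroke at I1  (I1 outputs flow p/I1)
b3 stroke at J1  (common-f at J1 fixed by 1)
b4 stroke at J1  (J1 flow already set via bond 1)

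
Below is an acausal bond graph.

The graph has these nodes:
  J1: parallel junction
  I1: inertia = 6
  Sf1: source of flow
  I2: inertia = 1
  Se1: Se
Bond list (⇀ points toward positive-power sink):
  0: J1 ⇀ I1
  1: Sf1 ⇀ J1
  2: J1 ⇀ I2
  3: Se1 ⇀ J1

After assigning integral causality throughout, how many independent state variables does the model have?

2  (I1, I2 all integral)

β1 stroke→Sf1  (source Sf1 imposes f)
β3 stroke→J1  (Se1 (Se) sets effort on bond)
β0 stroke→I1  (J1 effort already set via bond 3)
β2 stroke→I2  (J1 effort already set via bond 3)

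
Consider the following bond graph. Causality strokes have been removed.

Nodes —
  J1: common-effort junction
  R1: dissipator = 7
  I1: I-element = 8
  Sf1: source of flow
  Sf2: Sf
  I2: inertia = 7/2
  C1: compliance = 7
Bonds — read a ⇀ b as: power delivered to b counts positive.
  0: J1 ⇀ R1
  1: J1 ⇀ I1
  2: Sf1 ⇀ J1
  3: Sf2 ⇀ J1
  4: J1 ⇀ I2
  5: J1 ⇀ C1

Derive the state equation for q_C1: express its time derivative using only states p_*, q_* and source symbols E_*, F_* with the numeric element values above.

dq_C1/dt = F_Sf1 + F_Sf2 - p_I1/8 - 2*p_I2/7 - q_C1/49

#2 stroke→Sf1  (source Sf1 imposes f)
#3 stroke→Sf2  (Sf2 (Sf) sets flow on bond)
#1 stroke→I1  (I1 integral (f out))
#4 stroke→I2  (prefer integral on I2)
#5 stroke→J1  (prefer integral on C1)
#0 stroke→R1  (J1 effort already set via bond 5)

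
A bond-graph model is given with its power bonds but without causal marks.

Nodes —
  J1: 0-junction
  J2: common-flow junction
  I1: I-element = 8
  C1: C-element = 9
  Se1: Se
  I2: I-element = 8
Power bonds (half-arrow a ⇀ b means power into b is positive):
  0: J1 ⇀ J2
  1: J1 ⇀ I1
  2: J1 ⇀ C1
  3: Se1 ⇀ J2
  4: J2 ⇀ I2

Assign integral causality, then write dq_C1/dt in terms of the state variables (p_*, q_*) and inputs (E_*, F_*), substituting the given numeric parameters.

bond 3 |J2  (Se1 (Se) sets effort on bond)
bond 1 |I1  (prefer integral on I1)
bond 2 |J1  (C1 outputs effort q/C1)
bond 0 |J2  (J1: bond 2 brought effort, rest push out)
bond 4 |I2  (closing 1-jn rule on J2)

dq_C1/dt = -p_I1/8 - p_I2/8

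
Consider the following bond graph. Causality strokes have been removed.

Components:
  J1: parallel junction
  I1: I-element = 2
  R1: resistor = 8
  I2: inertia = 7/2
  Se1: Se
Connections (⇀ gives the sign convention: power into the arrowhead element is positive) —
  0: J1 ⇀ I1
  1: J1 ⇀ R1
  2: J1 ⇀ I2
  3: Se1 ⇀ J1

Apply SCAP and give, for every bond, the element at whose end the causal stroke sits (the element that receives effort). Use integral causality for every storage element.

bond 0 stroke at I1
bond 1 stroke at R1
bond 2 stroke at I2
bond 3 stroke at J1

#3 stroke at J1  (Se1 fixes effort; stroke away)
#0 stroke at I1  (J1: bond 3 brought effort, rest push out)
#1 stroke at R1  (common-e at J1 fixed by 3)
#2 stroke at I2  (J1 effort already set via bond 3)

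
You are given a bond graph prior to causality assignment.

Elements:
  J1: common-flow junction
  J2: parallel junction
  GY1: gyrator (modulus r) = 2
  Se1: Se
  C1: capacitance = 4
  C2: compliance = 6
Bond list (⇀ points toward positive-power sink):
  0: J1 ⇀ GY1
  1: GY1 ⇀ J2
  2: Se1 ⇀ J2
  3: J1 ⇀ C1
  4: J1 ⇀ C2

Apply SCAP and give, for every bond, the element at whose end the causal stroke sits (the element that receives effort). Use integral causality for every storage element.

β2 |J2  (source Se1 imposes e)
β1 |GY1  (0-jn J2 has e-setter on 2)
β0 |GY1  (through GY1, causality inverts; strokes same side of GY1)
β3 |J1  (common-f at J1 fixed by 0)
β4 |J1  (common-f at J1 fixed by 0)

b0 stroke→GY1
b1 stroke→GY1
b2 stroke→J2
b3 stroke→J1
b4 stroke→J1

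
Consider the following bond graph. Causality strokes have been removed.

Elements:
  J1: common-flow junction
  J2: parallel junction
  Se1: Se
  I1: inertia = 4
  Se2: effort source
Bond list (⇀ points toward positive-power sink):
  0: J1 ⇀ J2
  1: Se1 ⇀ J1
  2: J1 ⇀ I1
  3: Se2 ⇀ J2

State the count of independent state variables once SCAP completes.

bond 1 |J1  (source Se1 imposes e)
bond 3 |J2  (Se2 fixes effort; stroke away)
bond 0 |J1  (0-jn J2 has e-setter on 3)
bond 2 |I1  (closing 1-jn rule on J1)

1  (I1 all integral)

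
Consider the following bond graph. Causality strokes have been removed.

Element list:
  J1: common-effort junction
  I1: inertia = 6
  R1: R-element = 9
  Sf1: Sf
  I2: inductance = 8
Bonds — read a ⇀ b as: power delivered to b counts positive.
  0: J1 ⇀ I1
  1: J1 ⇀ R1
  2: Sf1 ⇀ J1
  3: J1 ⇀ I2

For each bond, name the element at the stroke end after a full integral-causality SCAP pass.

β2 stroke→Sf1  (Sf1: flow source, stroke at near end)
β0 stroke→I1  (I1 integral (f out))
β3 stroke→I2  (I2 integral (f out))
β1 stroke→J1  (closing 0-jn rule on J1)

β0 stroke at I1
β1 stroke at J1
β2 stroke at Sf1
β3 stroke at I2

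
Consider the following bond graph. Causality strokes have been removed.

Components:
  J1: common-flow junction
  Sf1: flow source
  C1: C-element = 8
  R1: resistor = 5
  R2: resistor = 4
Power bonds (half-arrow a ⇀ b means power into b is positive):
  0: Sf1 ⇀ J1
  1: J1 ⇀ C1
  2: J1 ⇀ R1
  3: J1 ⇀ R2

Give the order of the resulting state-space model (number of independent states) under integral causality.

1  (C1 all integral)

β0 stroke→Sf1  (Sf1 fixes flow; stroke at Sf1)
β1 stroke→J1  (J1: bond 0 brought flow, rest push out)
β2 stroke→J1  (1-jn J1 has f-setter on 0)
β3 stroke→J1  (J1 flow already set via bond 0)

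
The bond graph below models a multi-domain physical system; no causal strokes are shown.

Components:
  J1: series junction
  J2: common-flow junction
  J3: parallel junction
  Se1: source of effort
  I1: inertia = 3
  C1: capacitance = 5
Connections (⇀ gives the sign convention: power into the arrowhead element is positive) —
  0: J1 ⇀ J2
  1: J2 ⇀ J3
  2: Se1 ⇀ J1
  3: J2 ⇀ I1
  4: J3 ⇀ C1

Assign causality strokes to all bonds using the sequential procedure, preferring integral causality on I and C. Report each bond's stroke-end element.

bond 2 →J1  (Se1: effort source, stroke at far end)
bond 0 →J2  (only one flow-in slot at J1)
bond 3 →I1  (I1: I, integral causality)
bond 1 →J2  (J2 flow already set via bond 3)
bond 4 →J3  (J3 needs exactly one e-in)

β0 stroke→J2
β1 stroke→J2
β2 stroke→J1
β3 stroke→I1
β4 stroke→J3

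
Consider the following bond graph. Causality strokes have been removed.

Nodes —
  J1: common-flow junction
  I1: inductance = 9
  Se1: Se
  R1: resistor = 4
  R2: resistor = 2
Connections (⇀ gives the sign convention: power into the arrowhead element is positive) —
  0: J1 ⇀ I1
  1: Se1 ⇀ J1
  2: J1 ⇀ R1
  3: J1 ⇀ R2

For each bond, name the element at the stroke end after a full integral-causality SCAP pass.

β1 stroke at J1  (Se1 fixes effort; stroke away)
β0 stroke at I1  (I1 integral (f out))
β2 stroke at J1  (1-jn J1 has f-setter on 0)
β3 stroke at J1  (1-jn J1 has f-setter on 0)

#0 stroke at I1
#1 stroke at J1
#2 stroke at J1
#3 stroke at J1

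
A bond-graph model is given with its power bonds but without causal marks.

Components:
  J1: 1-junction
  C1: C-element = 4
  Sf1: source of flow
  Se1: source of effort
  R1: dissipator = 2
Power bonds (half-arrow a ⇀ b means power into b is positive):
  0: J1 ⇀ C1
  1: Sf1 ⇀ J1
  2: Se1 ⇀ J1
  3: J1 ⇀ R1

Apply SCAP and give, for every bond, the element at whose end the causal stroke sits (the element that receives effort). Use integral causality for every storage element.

β1 stroke at Sf1  (Sf1: flow source, stroke at near end)
β2 stroke at J1  (Se1: effort source, stroke at far end)
β0 stroke at J1  (1-jn J1 has f-setter on 1)
β3 stroke at J1  (1-jn J1 has f-setter on 1)

#0 →J1
#1 →Sf1
#2 →J1
#3 →J1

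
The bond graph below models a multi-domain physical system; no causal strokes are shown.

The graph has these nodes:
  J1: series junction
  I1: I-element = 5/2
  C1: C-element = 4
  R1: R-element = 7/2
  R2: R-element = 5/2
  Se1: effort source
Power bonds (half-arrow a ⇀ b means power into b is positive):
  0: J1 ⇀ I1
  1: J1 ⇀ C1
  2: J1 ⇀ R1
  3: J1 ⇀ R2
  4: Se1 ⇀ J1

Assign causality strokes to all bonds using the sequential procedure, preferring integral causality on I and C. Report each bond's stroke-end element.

bond 4 stroke→J1  (source Se1 imposes e)
bond 0 stroke→I1  (prefer integral on I1)
bond 1 stroke→J1  (J1 flow already set via bond 0)
bond 2 stroke→J1  (J1: bond 0 brought flow, rest push out)
bond 3 stroke→J1  (J1: bond 0 brought flow, rest push out)

b0 stroke→I1
b1 stroke→J1
b2 stroke→J1
b3 stroke→J1
b4 stroke→J1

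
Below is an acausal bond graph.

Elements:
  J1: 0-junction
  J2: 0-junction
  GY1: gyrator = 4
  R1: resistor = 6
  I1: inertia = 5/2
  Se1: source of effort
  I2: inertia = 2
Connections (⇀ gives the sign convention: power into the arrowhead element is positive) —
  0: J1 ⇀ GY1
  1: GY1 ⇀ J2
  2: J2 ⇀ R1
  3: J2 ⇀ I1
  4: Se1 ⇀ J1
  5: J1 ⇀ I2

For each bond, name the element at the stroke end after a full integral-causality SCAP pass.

b4 stroke→J1  (Se1 fixes effort; stroke away)
b0 stroke→GY1  (0-jn J1 has e-setter on 4)
b5 stroke→I2  (J1 effort already set via bond 4)
b1 stroke→GY1  (GY1: gyrator matches bond 0)
b3 stroke→I1  (I1: I, integral causality)
b2 stroke→J2  (only one effort-in slot at J2)

β0 →GY1
β1 →GY1
β2 →J2
β3 →I1
β4 →J1
β5 →I2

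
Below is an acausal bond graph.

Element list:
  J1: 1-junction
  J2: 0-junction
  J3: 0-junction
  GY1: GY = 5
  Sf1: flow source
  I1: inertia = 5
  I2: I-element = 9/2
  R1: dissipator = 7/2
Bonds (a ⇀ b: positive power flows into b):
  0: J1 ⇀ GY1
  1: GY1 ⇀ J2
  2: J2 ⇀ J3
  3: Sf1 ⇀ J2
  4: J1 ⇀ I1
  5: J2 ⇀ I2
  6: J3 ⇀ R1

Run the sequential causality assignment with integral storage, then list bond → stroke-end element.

#0 stroke at J1
#1 stroke at J2
#2 stroke at J3
#3 stroke at Sf1
#4 stroke at I1
#5 stroke at I2
#6 stroke at R1

β3 |Sf1  (Sf1: flow source, stroke at near end)
β4 |I1  (I1: I, integral causality)
β0 |J1  (J1 flow already set via bond 4)
β1 |J2  (GY1: gyrator matches bond 0)
β2 |J3  (J2 effort already set via bond 1)
β5 |I2  (0-jn J2 has e-setter on 1)
β6 |R1  (0-jn J3 has e-setter on 2)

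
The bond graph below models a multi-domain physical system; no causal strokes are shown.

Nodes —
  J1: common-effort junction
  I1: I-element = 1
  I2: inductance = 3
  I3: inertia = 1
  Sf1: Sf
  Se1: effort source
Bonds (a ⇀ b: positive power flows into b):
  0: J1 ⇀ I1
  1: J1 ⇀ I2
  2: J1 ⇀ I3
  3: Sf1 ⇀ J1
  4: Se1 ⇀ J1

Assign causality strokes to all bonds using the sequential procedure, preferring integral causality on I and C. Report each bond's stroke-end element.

bond 0 →I1
bond 1 →I2
bond 2 →I3
bond 3 →Sf1
bond 4 →J1

β3 stroke at Sf1  (Sf1 (Sf) sets flow on bond)
β4 stroke at J1  (Se1: effort source, stroke at far end)
β0 stroke at I1  (common-e at J1 fixed by 4)
β1 stroke at I2  (J1 effort already set via bond 4)
β2 stroke at I3  (J1: bond 4 brought effort, rest push out)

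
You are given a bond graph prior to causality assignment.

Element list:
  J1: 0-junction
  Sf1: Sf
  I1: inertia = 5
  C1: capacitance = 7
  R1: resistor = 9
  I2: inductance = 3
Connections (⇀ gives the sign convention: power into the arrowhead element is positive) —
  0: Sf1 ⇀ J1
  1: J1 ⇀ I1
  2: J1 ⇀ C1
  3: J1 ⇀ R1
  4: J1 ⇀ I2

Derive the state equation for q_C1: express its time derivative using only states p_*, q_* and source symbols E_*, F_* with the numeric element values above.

dq_C1/dt = F_Sf1 - p_I1/5 - p_I2/3 - q_C1/63

β0 |Sf1  (source Sf1 imposes f)
β1 |I1  (I1 integral (f out))
β2 |J1  (C1 integral (e out))
β3 |R1  (common-e at J1 fixed by 2)
β4 |I2  (common-e at J1 fixed by 2)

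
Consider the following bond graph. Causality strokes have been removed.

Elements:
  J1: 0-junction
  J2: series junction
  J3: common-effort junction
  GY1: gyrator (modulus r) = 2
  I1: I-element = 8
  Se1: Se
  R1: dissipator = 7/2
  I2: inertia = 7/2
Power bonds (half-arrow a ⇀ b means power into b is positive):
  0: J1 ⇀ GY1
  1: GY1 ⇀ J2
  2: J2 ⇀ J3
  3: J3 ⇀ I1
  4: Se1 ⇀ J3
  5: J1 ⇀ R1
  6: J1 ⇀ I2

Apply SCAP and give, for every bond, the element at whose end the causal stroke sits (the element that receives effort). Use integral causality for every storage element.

#4 |J3  (Se1 fixes effort; stroke away)
#2 |J2  (0-jn J3 has e-setter on 4)
#3 |I1  (0-jn J3 has e-setter on 4)
#1 |GY1  (closing 1-jn rule on J2)
#0 |GY1  (GY GY1: same side as bond 1)
#6 |I2  (I2: I, integral causality)
#5 |J1  (only one effort-in slot at J1)

β0 stroke→GY1
β1 stroke→GY1
β2 stroke→J2
β3 stroke→I1
β4 stroke→J3
β5 stroke→J1
β6 stroke→I2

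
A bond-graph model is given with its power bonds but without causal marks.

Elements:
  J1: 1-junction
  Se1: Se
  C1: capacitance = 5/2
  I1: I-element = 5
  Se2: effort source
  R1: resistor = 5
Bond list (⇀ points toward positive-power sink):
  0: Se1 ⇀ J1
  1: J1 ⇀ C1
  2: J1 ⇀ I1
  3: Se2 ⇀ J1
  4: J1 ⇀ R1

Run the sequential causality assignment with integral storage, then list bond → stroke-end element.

bond 0 stroke→J1  (source Se1 imposes e)
bond 3 stroke→J1  (Se2: effort source, stroke at far end)
bond 1 stroke→J1  (C1 outputs effort q/C1)
bond 2 stroke→I1  (I1 integral (f out))
bond 4 stroke→J1  (J1: bond 2 brought flow, rest push out)

β0 →J1
β1 →J1
β2 →I1
β3 →J1
β4 →J1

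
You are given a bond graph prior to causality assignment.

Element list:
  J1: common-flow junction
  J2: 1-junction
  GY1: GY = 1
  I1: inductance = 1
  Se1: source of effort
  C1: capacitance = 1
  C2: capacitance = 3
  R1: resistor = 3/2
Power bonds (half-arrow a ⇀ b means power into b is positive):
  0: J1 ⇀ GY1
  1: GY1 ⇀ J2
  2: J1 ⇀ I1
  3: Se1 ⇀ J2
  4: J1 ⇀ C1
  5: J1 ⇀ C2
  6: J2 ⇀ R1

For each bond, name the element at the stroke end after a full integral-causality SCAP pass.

b3 stroke→J2  (Se1 fixes effort; stroke away)
b2 stroke→I1  (I1 integral (f out))
b0 stroke→J1  (1-jn J1 has f-setter on 2)
b4 stroke→J1  (J1: bond 2 brought flow, rest push out)
b5 stroke→J1  (1-jn J1 has f-setter on 2)
b1 stroke→J2  (through GY1, causality inverts; strokes same side of GY1)
b6 stroke→R1  (closing 1-jn rule on J2)

#0 →J1
#1 →J2
#2 →I1
#3 →J2
#4 →J1
#5 →J1
#6 →R1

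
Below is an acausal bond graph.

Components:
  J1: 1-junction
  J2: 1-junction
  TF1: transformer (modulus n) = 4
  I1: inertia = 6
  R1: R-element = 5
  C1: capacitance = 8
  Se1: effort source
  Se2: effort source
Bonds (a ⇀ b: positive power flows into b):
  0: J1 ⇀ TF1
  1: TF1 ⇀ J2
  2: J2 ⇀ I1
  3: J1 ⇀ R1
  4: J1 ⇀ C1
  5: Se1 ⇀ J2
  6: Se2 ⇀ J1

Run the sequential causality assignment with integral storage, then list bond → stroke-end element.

bond 5 stroke→J2  (source Se1 imposes e)
bond 6 stroke→J1  (Se2 (Se) sets effort on bond)
bond 2 stroke→I1  (I1 integral (f out))
bond 1 stroke→J2  (common-f at J2 fixed by 2)
bond 0 stroke→TF1  (TF1 one-in-one-out from 1)
bond 3 stroke→J1  (common-f at J1 fixed by 0)
bond 4 stroke→J1  (J1: bond 0 brought flow, rest push out)

b0 →TF1
b1 →J2
b2 →I1
b3 →J1
b4 →J1
b5 →J2
b6 →J1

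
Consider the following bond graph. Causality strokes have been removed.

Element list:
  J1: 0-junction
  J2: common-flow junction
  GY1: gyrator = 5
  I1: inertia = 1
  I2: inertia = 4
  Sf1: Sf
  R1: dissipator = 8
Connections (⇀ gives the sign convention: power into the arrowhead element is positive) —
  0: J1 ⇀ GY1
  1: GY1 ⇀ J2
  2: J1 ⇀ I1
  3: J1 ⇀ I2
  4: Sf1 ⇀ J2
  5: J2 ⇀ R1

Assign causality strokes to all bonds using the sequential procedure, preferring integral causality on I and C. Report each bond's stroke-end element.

#4 |Sf1  (Sf1 (Sf) sets flow on bond)
#1 |J2  (J2 flow already set via bond 4)
#5 |J2  (J2 flow already set via bond 4)
#0 |J1  (GY1: gyrator matches bond 1)
#2 |I1  (J1 effort already set via bond 0)
#3 |I2  (J1: bond 0 brought effort, rest push out)

β0 stroke at J1
β1 stroke at J2
β2 stroke at I1
β3 stroke at I2
β4 stroke at Sf1
β5 stroke at J2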